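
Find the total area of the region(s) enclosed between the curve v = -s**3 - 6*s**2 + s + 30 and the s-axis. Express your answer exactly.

The curve meets the s-axis where -s**3 - 6*s**2 + s + 30 = 0, i.e. -(s - 2)*(s + 3)*(s + 5) = 0, at s = -5, -3, 2.
On [-5, -3] the curve lies below the axis; ∫[-5,-3] (-s**3 - 6*s**2 + s + 30) ds = -8, giving area 8.
On [-3, 2] the curve lies above the axis; ∫[-3,2] (-s**3 - 6*s**2 + s + 30) ds = 375/4, giving area 375/4.
Total area = 8 + 375/4 = 407/4.

407/4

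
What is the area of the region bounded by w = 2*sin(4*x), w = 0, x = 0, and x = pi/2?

The difference (2*sin(4*x)) - (0) = 2*sin(4*x) changes sign at x = pi/4 inside [0, pi/2], so split the integral there.
∫[0,pi/4] (2*sin(4*x)) dx = 1.
∫[pi/4,pi/2] (2*sin(4*x)) dx = -1; the area of that piece is 1.
Total area = 1 + 1 = 2.

2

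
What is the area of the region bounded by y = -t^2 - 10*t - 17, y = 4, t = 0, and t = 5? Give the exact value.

815/3

On [0, 5], (-t^2 - 10*t - 17) - (4) = -t^2 - 10*t - 21 is ≤ 0 throughout, so the area is a single integral of |-t^2 - 10*t - 21|.
∫[0,5] (-t^2 - 10*t - 21) dt = -815/3; the area of that piece is 815/3.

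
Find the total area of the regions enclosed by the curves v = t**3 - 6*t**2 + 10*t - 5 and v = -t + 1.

1/2

Set the curves equal: t**3 - 6*t**2 + 10*t - 5 = -t + 1, so t**3 - 6*t**2 + 11*t - 6 = 0, which factors as (t - 3)*(t - 2)*(t - 1) = 0. The curves meet at t = 1, 2, 3.
On [1, 2], v = t**3 - 6*t**2 + 10*t - 5 is on top; that piece has area ∫[1,2] (t**3 - 6*t**2 + 11*t - 6) dt = 1/4.
On [2, 3], v = -t + 1 is on top; that piece has area ∫[2,3] (-(t**3 - 6*t**2 + 11*t - 6)) dt = 1/4.
Total enclosed area = 1/4 + 1/4 = 1/2.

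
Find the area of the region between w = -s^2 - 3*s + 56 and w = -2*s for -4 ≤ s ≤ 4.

On [-4, 4], (-s^2 - 3*s + 56) - (-2*s) = -s^2 - s + 56 is ≥ 0 throughout, so the area is a single integral of |-s^2 - s + 56|.
∫[-4,4] (-s^2 - s + 56) ds = 1216/3.

1216/3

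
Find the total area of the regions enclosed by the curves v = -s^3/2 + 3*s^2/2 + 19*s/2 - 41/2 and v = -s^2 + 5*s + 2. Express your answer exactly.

Set the curves equal: -s^3/2 + 3*s^2/2 + 19*s/2 - 41/2 = -s^2 + 5*s + 2, so -s^3/2 + 5*s^2/2 + 9*s/2 - 45/2 = 0, which factors as -(s - 5)*(s - 3)*(s + 3)/2 = 0. The curves meet at s = -3, 3, 5.
On [-3, 3], v = -s^2 + 5*s + 2 is on top; that piece has area ∫[-3,3] (-(-s^3/2 + 5*s^2/2 + 9*s/2 - 45/2)) ds = 90.
On [3, 5], v = -s^3/2 + 3*s^2/2 + 19*s/2 - 41/2 is on top; that piece has area ∫[3,5] (-s^3/2 + 5*s^2/2 + 9*s/2 - 45/2) ds = 14/3.
Total enclosed area = 90 + 14/3 = 284/3.

284/3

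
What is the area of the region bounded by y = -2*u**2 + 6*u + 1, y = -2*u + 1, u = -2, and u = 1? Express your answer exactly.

74/3

The difference (-2*u**2 + 6*u + 1) - (-2*u + 1) = -2*u**2 + 8*u changes sign at u = 0 inside [-2, 1], so split the integral there.
∫[-2,0] (-2*u**2 + 8*u) du = -64/3; the area of that piece is 64/3.
∫[0,1] (-2*u**2 + 8*u) du = 10/3.
Total area = 64/3 + 10/3 = 74/3.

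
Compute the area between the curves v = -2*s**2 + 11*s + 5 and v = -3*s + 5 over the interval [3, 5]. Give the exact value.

140/3

On [3, 5], (-2*s**2 + 11*s + 5) - (-3*s + 5) = -2*s**2 + 14*s is ≥ 0 throughout, so the area is a single integral of |-2*s**2 + 14*s|.
∫[3,5] (-2*s**2 + 14*s) ds = 140/3.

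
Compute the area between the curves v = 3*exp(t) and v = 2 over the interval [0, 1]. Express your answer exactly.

-5 + 3*exp(1)

On [0, 1], (3*exp(t)) - (2) = 3*exp(t) - 2 is ≥ 0 throughout, so the area is a single integral of |3*exp(t) - 2|.
∫[0,1] (3*exp(t) - 2) dt = -5 + 3*exp(1).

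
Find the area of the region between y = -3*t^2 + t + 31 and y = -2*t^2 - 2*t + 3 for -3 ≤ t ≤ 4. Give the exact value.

1057/6

On [-3, 4], (-3*t^2 + t + 31) - (-2*t^2 - 2*t + 3) = -t^2 + 3*t + 28 is ≥ 0 throughout, so the area is a single integral of |-t^2 + 3*t + 28|.
∫[-3,4] (-t^2 + 3*t + 28) dt = 1057/6.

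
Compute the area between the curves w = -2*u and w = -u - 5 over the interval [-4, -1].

45/2

On [-4, -1], (-2*u) - (-u - 5) = -u + 5 is ≥ 0 throughout, so the area is a single integral of |-u + 5|.
∫[-4,-1] (-u + 5) du = 45/2.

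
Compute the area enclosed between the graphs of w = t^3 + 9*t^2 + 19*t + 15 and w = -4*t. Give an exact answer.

Set the curves equal: t^3 + 9*t^2 + 19*t + 15 = -4*t, so t^3 + 9*t^2 + 23*t + 15 = 0, which factors as (t + 1)*(t + 3)*(t + 5) = 0. The curves meet at t = -5, -3, -1.
On [-5, -3], w = t^3 + 9*t^2 + 19*t + 15 is on top; that piece has area ∫[-5,-3] (t^3 + 9*t^2 + 23*t + 15) dt = 4.
On [-3, -1], w = -4*t is on top; that piece has area ∫[-3,-1] (-(t^3 + 9*t^2 + 23*t + 15)) dt = 4.
Total enclosed area = 4 + 4 = 8.

8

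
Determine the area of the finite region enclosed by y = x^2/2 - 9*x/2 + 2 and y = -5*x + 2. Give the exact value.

Set the curves equal: x^2/2 - 9*x/2 + 2 = -5*x + 2, so x^2/2 + x/2 = 0, which factors as x*(x + 1)/2 = 0. The curves meet at x = -1, 0.
On [-1, 0], y = -5*x + 2 is on top; that piece has area ∫[-1,0] (-(x^2/2 + x/2)) dx = 1/12.

1/12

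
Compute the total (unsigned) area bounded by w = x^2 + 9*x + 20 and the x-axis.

1/6

The curve meets the x-axis where x^2 + 9*x + 20 = 0, i.e. (x + 4)*(x + 5) = 0, at x = -5, -4.
On [-5, -4] the curve lies below the axis; ∫[-5,-4] (x^2 + 9*x + 20) dx = -1/6, giving area 1/6.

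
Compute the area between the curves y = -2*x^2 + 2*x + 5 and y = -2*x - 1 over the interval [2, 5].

74/3

The difference (-2*x^2 + 2*x + 5) - (-2*x - 1) = -2*x^2 + 4*x + 6 changes sign at x = 3 inside [2, 5], so split the integral there.
∫[2,3] (-2*x^2 + 4*x + 6) dx = 10/3.
∫[3,5] (-2*x^2 + 4*x + 6) dx = -64/3; the area of that piece is 64/3.
Total area = 10/3 + 64/3 = 74/3.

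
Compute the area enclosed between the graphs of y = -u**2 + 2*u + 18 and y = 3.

256/3

Set the curves equal: -u**2 + 2*u + 18 = 3, so -u**2 + 2*u + 15 = 0, which factors as -(u - 5)*(u + 3) = 0. The curves meet at u = -3, 5.
On [-3, 5], y = -u**2 + 2*u + 18 is on top; that piece has area ∫[-3,5] (-u**2 + 2*u + 15) du = 256/3.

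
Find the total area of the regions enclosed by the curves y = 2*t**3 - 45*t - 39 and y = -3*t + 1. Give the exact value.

Set the curves equal: 2*t**3 - 45*t - 39 = -3*t + 1, so 2*t**3 - 42*t - 40 = 0, which factors as 2*(t - 5)*(t + 1)*(t + 4) = 0. The curves meet at t = -4, -1, 5.
On [-4, -1], y = 2*t**3 - 45*t - 39 is on top; that piece has area ∫[-4,-1] (2*t**3 - 42*t - 40) dt = 135/2.
On [-1, 5], y = -3*t + 1 is on top; that piece has area ∫[-1,5] (-(2*t**3 - 42*t - 40)) dt = 432.
Total enclosed area = 135/2 + 432 = 999/2.

999/2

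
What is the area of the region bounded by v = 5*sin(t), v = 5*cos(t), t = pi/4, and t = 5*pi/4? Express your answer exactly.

10*sqrt(2)

On [pi/4, 5*pi/4], (5*sin(t)) - (5*cos(t)) = 5*sin(t) - 5*cos(t) is ≥ 0 throughout, so the area is a single integral of |5*sin(t) - 5*cos(t)|.
∫[pi/4,5*pi/4] (5*sin(t) - 5*cos(t)) dt = 10*sqrt(2).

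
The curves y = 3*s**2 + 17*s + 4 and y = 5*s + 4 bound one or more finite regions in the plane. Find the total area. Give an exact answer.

Set the curves equal: 3*s**2 + 17*s + 4 = 5*s + 4, so 3*s**2 + 12*s = 0, which factors as 3*s*(s + 4) = 0. The curves meet at s = -4, 0.
On [-4, 0], y = 5*s + 4 is on top; that piece has area ∫[-4,0] (-(3*s**2 + 12*s)) ds = 32.

32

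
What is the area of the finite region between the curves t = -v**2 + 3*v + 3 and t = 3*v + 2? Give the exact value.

4/3

Both boundary curves give t as a function of v, so integrate with respect to v. Setting them equal: -v**2 + 1 = 0, i.e. -(v - 1)*(v + 1) = 0, so they meet at v = -1, 1.
For v in [-1, 1], t = -v**2 + 3*v + 3 is on the right; area = ∫[-1,1] (-v**2 + 1) dv = 4/3.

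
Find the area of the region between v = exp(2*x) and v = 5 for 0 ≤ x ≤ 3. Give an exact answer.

The difference (exp(2*x)) - (5) = exp(2*x) - 5 changes sign at x = log(5)/2 inside [0, 3], so split the integral there.
∫[0,log(5)/2] (exp(2*x) - 5) dx = 2 - 5*log(5)/2; the area of that piece is -2 + 5*log(5)/2.
∫[log(5)/2,3] (exp(2*x) - 5) dx = -35/2 + 5*log(5)/2 + exp(6)/2.
Total area = (-2 + 5*log(5)/2) + (-35/2 + 5*log(5)/2 + exp(6)/2) = -39/2 + 5*log(5) + exp(6)/2.

-39/2 + 5*log(5) + exp(6)/2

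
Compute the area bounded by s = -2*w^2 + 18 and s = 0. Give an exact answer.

72

Both boundary curves give s as a function of w, so integrate with respect to w. Setting them equal: -2*w^2 + 18 = 0, i.e. -2*(w - 3)*(w + 3) = 0, so they meet at w = -3, 3.
For w in [-3, 3], s = -2*w^2 + 18 is on the right; area = ∫[-3,3] (-2*w^2 + 18) dw = 72.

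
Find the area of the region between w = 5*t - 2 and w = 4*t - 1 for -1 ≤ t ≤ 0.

3/2

On [-1, 0], (5*t - 2) - (4*t - 1) = t - 1 is ≤ 0 throughout, so the area is a single integral of |t - 1|.
∫[-1,0] (t - 1) dt = -3/2; the area of that piece is 3/2.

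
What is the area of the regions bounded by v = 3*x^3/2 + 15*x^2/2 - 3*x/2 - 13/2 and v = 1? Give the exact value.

Set the curves equal: 3*x^3/2 + 15*x^2/2 - 3*x/2 - 13/2 = 1, so 3*x^3/2 + 15*x^2/2 - 3*x/2 - 15/2 = 0, which factors as 3*(x - 1)*(x + 1)*(x + 5)/2 = 0. The curves meet at x = -5, -1, 1.
On [-5, -1], v = 3*x^3/2 + 15*x^2/2 - 3*x/2 - 13/2 is on top; that piece has area ∫[-5,-1] (3*x^3/2 + 15*x^2/2 - 3*x/2 - 15/2) dx = 64.
On [-1, 1], v = 1 is on top; that piece has area ∫[-1,1] (-(3*x^3/2 + 15*x^2/2 - 3*x/2 - 15/2)) dx = 10.
Total enclosed area = 64 + 10 = 74.

74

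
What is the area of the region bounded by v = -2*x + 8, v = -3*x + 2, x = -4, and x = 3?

On [-4, 3], (-2*x + 8) - (-3*x + 2) = x + 6 is ≥ 0 throughout, so the area is a single integral of |x + 6|.
∫[-4,3] (x + 6) dx = 77/2.

77/2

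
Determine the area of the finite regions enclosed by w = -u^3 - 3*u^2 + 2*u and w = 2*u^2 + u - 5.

Set the curves equal: -u^3 - 3*u^2 + 2*u = 2*u^2 + u - 5, so -u^3 - 5*u^2 + u + 5 = 0, which factors as -(u - 1)*(u + 1)*(u + 5) = 0. The curves meet at u = -5, -1, 1.
On [-5, -1], w = 2*u^2 + u - 5 is on top; that piece has area ∫[-5,-1] (-(-u^3 - 5*u^2 + u + 5)) du = 128/3.
On [-1, 1], w = -u^3 - 3*u^2 + 2*u is on top; that piece has area ∫[-1,1] (-u^3 - 5*u^2 + u + 5) du = 20/3.
Total enclosed area = 128/3 + 20/3 = 148/3.

148/3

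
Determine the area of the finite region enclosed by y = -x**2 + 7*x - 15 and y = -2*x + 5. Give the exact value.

Set the curves equal: -x**2 + 7*x - 15 = -2*x + 5, so -x**2 + 9*x - 20 = 0, which factors as -(x - 5)*(x - 4) = 0. The curves meet at x = 4, 5.
On [4, 5], y = -x**2 + 7*x - 15 is on top; that piece has area ∫[4,5] (-x**2 + 9*x - 20) dx = 1/6.

1/6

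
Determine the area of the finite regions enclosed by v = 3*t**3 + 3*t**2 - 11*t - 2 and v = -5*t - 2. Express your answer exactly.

37/4

Set the curves equal: 3*t**3 + 3*t**2 - 11*t - 2 = -5*t - 2, so 3*t**3 + 3*t**2 - 6*t = 0, which factors as 3*t*(t - 1)*(t + 2) = 0. The curves meet at t = -2, 0, 1.
On [-2, 0], v = 3*t**3 + 3*t**2 - 11*t - 2 is on top; that piece has area ∫[-2,0] (3*t**3 + 3*t**2 - 6*t) dt = 8.
On [0, 1], v = -5*t - 2 is on top; that piece has area ∫[0,1] (-(3*t**3 + 3*t**2 - 6*t)) dt = 5/4.
Total enclosed area = 8 + 5/4 = 37/4.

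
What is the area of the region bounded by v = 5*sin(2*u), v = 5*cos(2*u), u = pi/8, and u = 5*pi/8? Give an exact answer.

5*sqrt(2)

On [pi/8, 5*pi/8], (5*sin(2*u)) - (5*cos(2*u)) = 5*sin(2*u) - 5*cos(2*u) is ≥ 0 throughout, so the area is a single integral of |5*sin(2*u) - 5*cos(2*u)|.
∫[pi/8,5*pi/8] (5*sin(2*u) - 5*cos(2*u)) du = 5*sqrt(2).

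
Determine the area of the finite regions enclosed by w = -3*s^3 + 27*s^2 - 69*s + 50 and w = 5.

24

Set the curves equal: -3*s^3 + 27*s^2 - 69*s + 50 = 5, so -3*s^3 + 27*s^2 - 69*s + 45 = 0, which factors as -3*(s - 5)*(s - 3)*(s - 1) = 0. The curves meet at s = 1, 3, 5.
On [1, 3], w = 5 is on top; that piece has area ∫[1,3] (-(-3*s^3 + 27*s^2 - 69*s + 45)) ds = 12.
On [3, 5], w = -3*s^3 + 27*s^2 - 69*s + 50 is on top; that piece has area ∫[3,5] (-3*s^3 + 27*s^2 - 69*s + 45) ds = 12.
Total enclosed area = 12 + 12 = 24.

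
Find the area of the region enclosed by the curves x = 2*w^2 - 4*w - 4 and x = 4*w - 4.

64/3

Both boundary curves give x as a function of w, so integrate with respect to w. Setting them equal: 2*w^2 - 8*w = 0, i.e. 2*w*(w - 4) = 0, so they meet at w = 0, 4.
For w in [0, 4], x = 2*w^2 - 4*w - 4 is on the left; area = ∫[0,4] (-(2*w^2 - 8*w)) dw = 64/3.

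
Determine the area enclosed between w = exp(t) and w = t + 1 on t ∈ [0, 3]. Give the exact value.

-17/2 + exp(3)

On [0, 3], (exp(t)) - (t + 1) = -t + exp(t) - 1 is ≥ 0 throughout, so the area is a single integral of |-t + exp(t) - 1|.
∫[0,3] (-t + exp(t) - 1) dt = -17/2 + exp(3).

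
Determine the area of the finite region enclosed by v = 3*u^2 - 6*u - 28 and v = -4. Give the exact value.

Set the curves equal: 3*u^2 - 6*u - 28 = -4, so 3*u^2 - 6*u - 24 = 0, which factors as 3*(u - 4)*(u + 2) = 0. The curves meet at u = -2, 4.
On [-2, 4], v = -4 is on top; that piece has area ∫[-2,4] (-(3*u^2 - 6*u - 24)) du = 108.

108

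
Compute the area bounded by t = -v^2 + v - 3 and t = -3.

1/6

Both boundary curves give t as a function of v, so integrate with respect to v. Setting them equal: -v^2 + v = 0, i.e. -v*(v - 1) = 0, so they meet at v = 0, 1.
For v in [0, 1], t = -v^2 + v - 3 is on the right; area = ∫[0,1] (-v^2 + v) dv = 1/6.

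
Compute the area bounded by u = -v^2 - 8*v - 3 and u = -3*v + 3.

1/6

Both boundary curves give u as a function of v, so integrate with respect to v. Setting them equal: -v^2 - 5*v - 6 = 0, i.e. -(v + 2)*(v + 3) = 0, so they meet at v = -3, -2.
For v in [-3, -2], u = -v^2 - 8*v - 3 is on the right; area = ∫[-3,-2] (-v^2 - 5*v - 6) dv = 1/6.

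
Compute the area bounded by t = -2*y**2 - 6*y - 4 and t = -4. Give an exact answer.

9

Both boundary curves give t as a function of y, so integrate with respect to y. Setting them equal: -2*y**2 - 6*y = 0, i.e. -2*y*(y + 3) = 0, so they meet at y = -3, 0.
For y in [-3, 0], t = -2*y**2 - 6*y - 4 is on the right; area = ∫[-3,0] (-2*y**2 - 6*y) dy = 9.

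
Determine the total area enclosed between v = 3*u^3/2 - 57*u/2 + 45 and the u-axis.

1551/4

The curve meets the u-axis where 3*u^3/2 - 57*u/2 + 45 = 0, i.e. 3*(u - 3)*(u - 2)*(u + 5)/2 = 0, at u = -5, 2, 3.
On [-5, 2] the curve lies above the axis; ∫[-5,2] (3*u^3/2 - 57*u/2 + 45) du = 3087/8, giving area 3087/8.
On [2, 3] the curve lies below the axis; ∫[2,3] (3*u^3/2 - 57*u/2 + 45) du = -15/8, giving area 15/8.
Total area = 3087/8 + 15/8 = 1551/4.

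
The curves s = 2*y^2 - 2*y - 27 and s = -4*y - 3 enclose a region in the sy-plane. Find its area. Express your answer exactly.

Both boundary curves give s as a function of y, so integrate with respect to y. Setting them equal: 2*y^2 + 2*y - 24 = 0, i.e. 2*(y - 3)*(y + 4) = 0, so they meet at y = -4, 3.
For y in [-4, 3], s = 2*y^2 - 2*y - 27 is on the left; area = ∫[-4,3] (-(2*y^2 + 2*y - 24)) dy = 343/3.

343/3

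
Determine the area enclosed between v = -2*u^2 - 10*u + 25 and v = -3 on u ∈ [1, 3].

18

The difference (-2*u^2 - 10*u + 25) - (-3) = -2*u^2 - 10*u + 28 changes sign at u = 2 inside [1, 3], so split the integral there.
∫[1,2] (-2*u^2 - 10*u + 28) du = 25/3.
∫[2,3] (-2*u^2 - 10*u + 28) du = -29/3; the area of that piece is 29/3.
Total area = 25/3 + 29/3 = 18.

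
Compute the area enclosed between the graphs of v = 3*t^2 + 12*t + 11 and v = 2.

4

Set the curves equal: 3*t^2 + 12*t + 11 = 2, so 3*t^2 + 12*t + 9 = 0, which factors as 3*(t + 1)*(t + 3) = 0. The curves meet at t = -3, -1.
On [-3, -1], v = 2 is on top; that piece has area ∫[-3,-1] (-(3*t^2 + 12*t + 9)) dt = 4.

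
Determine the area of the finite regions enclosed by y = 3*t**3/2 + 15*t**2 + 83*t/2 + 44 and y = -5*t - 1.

Set the curves equal: 3*t**3/2 + 15*t**2 + 83*t/2 + 44 = -5*t - 1, so 3*t**3/2 + 15*t**2 + 93*t/2 + 45 = 0, which factors as 3*(t + 2)*(t + 3)*(t + 5)/2 = 0. The curves meet at t = -5, -3, -2.
On [-5, -3], y = 3*t**3/2 + 15*t**2 + 83*t/2 + 44 is on top; that piece has area ∫[-5,-3] (3*t**3/2 + 15*t**2 + 93*t/2 + 45) dt = 4.
On [-3, -2], y = -5*t - 1 is on top; that piece has area ∫[-3,-2] (-(3*t**3/2 + 15*t**2 + 93*t/2 + 45)) dt = 5/8.
Total enclosed area = 4 + 5/8 = 37/8.

37/8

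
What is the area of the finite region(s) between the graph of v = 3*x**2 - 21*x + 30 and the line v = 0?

The curve meets the x-axis where 3*x**2 - 21*x + 30 = 0, i.e. 3*(x - 5)*(x - 2) = 0, at x = 2, 5.
On [2, 5] the curve lies below the axis; ∫[2,5] (3*x**2 - 21*x + 30) dx = -27/2, giving area 27/2.

27/2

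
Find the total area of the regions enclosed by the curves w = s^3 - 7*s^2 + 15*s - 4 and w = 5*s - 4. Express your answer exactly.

Set the curves equal: s^3 - 7*s^2 + 15*s - 4 = 5*s - 4, so s^3 - 7*s^2 + 10*s = 0, which factors as s*(s - 5)*(s - 2) = 0. The curves meet at s = 0, 2, 5.
On [0, 2], w = s^3 - 7*s^2 + 15*s - 4 is on top; that piece has area ∫[0,2] (s^3 - 7*s^2 + 10*s) ds = 16/3.
On [2, 5], w = 5*s - 4 is on top; that piece has area ∫[2,5] (-(s^3 - 7*s^2 + 10*s)) ds = 63/4.
Total enclosed area = 16/3 + 63/4 = 253/12.

253/12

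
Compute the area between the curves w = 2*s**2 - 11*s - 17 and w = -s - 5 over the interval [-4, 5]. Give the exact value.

189

The difference (2*s**2 - 11*s - 17) - (-s - 5) = 2*s**2 - 10*s - 12 changes sign at s = -1 inside [-4, 5], so split the integral there.
∫[-4,-1] (2*s**2 - 10*s - 12) ds = 81.
∫[-1,5] (2*s**2 - 10*s - 12) ds = -108; the area of that piece is 108.
Total area = 81 + 108 = 189.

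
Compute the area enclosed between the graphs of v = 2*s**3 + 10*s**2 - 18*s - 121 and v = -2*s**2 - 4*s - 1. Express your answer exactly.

517

Set the curves equal: 2*s**3 + 10*s**2 - 18*s - 121 = -2*s**2 - 4*s - 1, so 2*s**3 + 12*s**2 - 14*s - 120 = 0, which factors as 2*(s - 3)*(s + 4)*(s + 5) = 0. The curves meet at s = -5, -4, 3.
On [-5, -4], v = 2*s**3 + 10*s**2 - 18*s - 121 is on top; that piece has area ∫[-5,-4] (2*s**3 + 12*s**2 - 14*s - 120) ds = 5/2.
On [-4, 3], v = -2*s**2 - 4*s - 1 is on top; that piece has area ∫[-4,3] (-(2*s**3 + 12*s**2 - 14*s - 120)) ds = 1029/2.
Total enclosed area = 5/2 + 1029/2 = 517.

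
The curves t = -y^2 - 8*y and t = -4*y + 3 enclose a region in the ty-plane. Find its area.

Both boundary curves give t as a function of y, so integrate with respect to y. Setting them equal: -y^2 - 4*y - 3 = 0, i.e. -(y + 1)*(y + 3) = 0, so they meet at y = -3, -1.
For y in [-3, -1], t = -y^2 - 8*y is on the right; area = ∫[-3,-1] (-y^2 - 4*y - 3) dy = 4/3.

4/3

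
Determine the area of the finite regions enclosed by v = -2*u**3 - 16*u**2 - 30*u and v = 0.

Set the curves equal: -2*u**3 - 16*u**2 - 30*u = 0, so -2*u**3 - 16*u**2 - 30*u = 0, which factors as -2*u*(u + 3)*(u + 5) = 0. The curves meet at u = -5, -3, 0.
On [-5, -3], v = 0 is on top; that piece has area ∫[-5,-3] (-(-2*u**3 - 16*u**2 - 30*u)) du = 32/3.
On [-3, 0], v = -2*u**3 - 16*u**2 - 30*u is on top; that piece has area ∫[-3,0] (-2*u**3 - 16*u**2 - 30*u) du = 63/2.
Total enclosed area = 32/3 + 63/2 = 253/6.

253/6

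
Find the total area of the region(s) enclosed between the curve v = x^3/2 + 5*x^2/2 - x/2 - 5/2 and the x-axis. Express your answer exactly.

74/3

The curve meets the x-axis where x^3/2 + 5*x^2/2 - x/2 - 5/2 = 0, i.e. (x - 1)*(x + 1)*(x + 5)/2 = 0, at x = -5, -1, 1.
On [-5, -1] the curve lies above the axis; ∫[-5,-1] (x^3/2 + 5*x^2/2 - x/2 - 5/2) dx = 64/3, giving area 64/3.
On [-1, 1] the curve lies below the axis; ∫[-1,1] (x^3/2 + 5*x^2/2 - x/2 - 5/2) dx = -10/3, giving area 10/3.
Total area = 64/3 + 10/3 = 74/3.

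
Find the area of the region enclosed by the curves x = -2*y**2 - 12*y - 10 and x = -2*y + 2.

1/3

Both boundary curves give x as a function of y, so integrate with respect to y. Setting them equal: -2*y**2 - 10*y - 12 = 0, i.e. -2*(y + 2)*(y + 3) = 0, so they meet at y = -3, -2.
For y in [-3, -2], x = -2*y**2 - 12*y - 10 is on the right; area = ∫[-3,-2] (-2*y**2 - 10*y - 12) dy = 1/3.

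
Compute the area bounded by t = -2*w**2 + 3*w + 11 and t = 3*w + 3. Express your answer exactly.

Both boundary curves give t as a function of w, so integrate with respect to w. Setting them equal: -2*w**2 + 8 = 0, i.e. -2*(w - 2)*(w + 2) = 0, so they meet at w = -2, 2.
For w in [-2, 2], t = -2*w**2 + 3*w + 11 is on the right; area = ∫[-2,2] (-2*w**2 + 8) dw = 64/3.

64/3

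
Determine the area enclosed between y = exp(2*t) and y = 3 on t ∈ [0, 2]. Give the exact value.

The difference (exp(2*t)) - (3) = exp(2*t) - 3 changes sign at t = log(3)/2 inside [0, 2], so split the integral there.
∫[0,log(3)/2] (exp(2*t) - 3) dt = 1 - 3*log(3)/2; the area of that piece is -1 + 3*log(3)/2.
∫[log(3)/2,2] (exp(2*t) - 3) dt = -15/2 + 3*log(3)/2 + exp(4)/2.
Total area = (-1 + 3*log(3)/2) + (-15/2 + 3*log(3)/2 + exp(4)/2) = -17/2 + 3*log(3) + exp(4)/2.

-17/2 + 3*log(3) + exp(4)/2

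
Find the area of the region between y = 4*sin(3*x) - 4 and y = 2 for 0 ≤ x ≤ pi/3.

On [0, pi/3], (4*sin(3*x) - 4) - (2) = 4*sin(3*x) - 6 is ≤ 0 throughout, so the area is a single integral of |4*sin(3*x) - 6|.
∫[0,pi/3] (4*sin(3*x) - 6) dx = 8/3 - 2*pi; the area of that piece is -8/3 + 2*pi.

-8/3 + 2*pi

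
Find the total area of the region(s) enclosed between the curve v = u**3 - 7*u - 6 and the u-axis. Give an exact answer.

The curve meets the u-axis where u**3 - 7*u - 6 = 0, i.e. (u - 3)*(u + 1)*(u + 2) = 0, at u = -2, -1, 3.
On [-2, -1] the curve lies above the axis; ∫[-2,-1] (u**3 - 7*u - 6) du = 3/4, giving area 3/4.
On [-1, 3] the curve lies below the axis; ∫[-1,3] (u**3 - 7*u - 6) du = -32, giving area 32.
Total area = 3/4 + 32 = 131/4.

131/4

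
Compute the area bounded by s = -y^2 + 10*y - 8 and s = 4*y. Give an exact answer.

4/3

Both boundary curves give s as a function of y, so integrate with respect to y. Setting them equal: -y^2 + 6*y - 8 = 0, i.e. -(y - 4)*(y - 2) = 0, so they meet at y = 2, 4.
For y in [2, 4], s = -y^2 + 10*y - 8 is on the right; area = ∫[2,4] (-y^2 + 6*y - 8) dy = 4/3.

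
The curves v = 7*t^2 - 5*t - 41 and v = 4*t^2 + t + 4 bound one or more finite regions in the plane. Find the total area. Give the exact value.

Set the curves equal: 7*t^2 - 5*t - 41 = 4*t^2 + t + 4, so 3*t^2 - 6*t - 45 = 0, which factors as 3*(t - 5)*(t + 3) = 0. The curves meet at t = -3, 5.
On [-3, 5], v = 4*t^2 + t + 4 is on top; that piece has area ∫[-3,5] (-(3*t^2 - 6*t - 45)) dt = 256.

256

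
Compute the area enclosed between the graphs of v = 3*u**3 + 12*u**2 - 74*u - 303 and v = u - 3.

Set the curves equal: 3*u**3 + 12*u**2 - 74*u - 303 = u - 3, so 3*u**3 + 12*u**2 - 75*u - 300 = 0, which factors as 3*(u - 5)*(u + 4)*(u + 5) = 0. The curves meet at u = -5, -4, 5.
On [-5, -4], v = 3*u**3 + 12*u**2 - 74*u - 303 is on top; that piece has area ∫[-5,-4] (3*u**3 + 12*u**2 - 75*u - 300) du = 19/4.
On [-4, 5], v = u - 3 is on top; that piece has area ∫[-4,5] (-(3*u**3 + 12*u**2 - 75*u - 300)) du = 8019/4.
Total enclosed area = 19/4 + 8019/4 = 4019/2.

4019/2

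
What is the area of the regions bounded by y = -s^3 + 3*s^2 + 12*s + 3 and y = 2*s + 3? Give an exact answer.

407/4

Set the curves equal: -s^3 + 3*s^2 + 12*s + 3 = 2*s + 3, so -s^3 + 3*s^2 + 10*s = 0, which factors as -s*(s - 5)*(s + 2) = 0. The curves meet at s = -2, 0, 5.
On [-2, 0], y = 2*s + 3 is on top; that piece has area ∫[-2,0] (-(-s^3 + 3*s^2 + 10*s)) ds = 8.
On [0, 5], y = -s^3 + 3*s^2 + 12*s + 3 is on top; that piece has area ∫[0,5] (-s^3 + 3*s^2 + 10*s) ds = 375/4.
Total enclosed area = 8 + 375/4 = 407/4.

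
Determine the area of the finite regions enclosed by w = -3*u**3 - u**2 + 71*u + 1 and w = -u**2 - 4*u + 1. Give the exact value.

1875/2

Set the curves equal: -3*u**3 - u**2 + 71*u + 1 = -u**2 - 4*u + 1, so -3*u**3 + 75*u = 0, which factors as -3*u*(u - 5)*(u + 5) = 0. The curves meet at u = -5, 0, 5.
On [-5, 0], w = -u**2 - 4*u + 1 is on top; that piece has area ∫[-5,0] (-(-3*u**3 + 75*u)) du = 1875/4.
On [0, 5], w = -3*u**3 - u**2 + 71*u + 1 is on top; that piece has area ∫[0,5] (-3*u**3 + 75*u) du = 1875/4.
Total enclosed area = 1875/4 + 1875/4 = 1875/2.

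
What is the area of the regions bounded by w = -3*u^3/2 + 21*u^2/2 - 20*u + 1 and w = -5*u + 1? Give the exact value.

253/8

Set the curves equal: -3*u^3/2 + 21*u^2/2 - 20*u + 1 = -5*u + 1, so -3*u^3/2 + 21*u^2/2 - 15*u = 0, which factors as -3*u*(u - 5)*(u - 2)/2 = 0. The curves meet at u = 0, 2, 5.
On [0, 2], w = -5*u + 1 is on top; that piece has area ∫[0,2] (-(-3*u^3/2 + 21*u^2/2 - 15*u)) du = 8.
On [2, 5], w = -3*u^3/2 + 21*u^2/2 - 20*u + 1 is on top; that piece has area ∫[2,5] (-3*u^3/2 + 21*u^2/2 - 15*u) du = 189/8.
Total enclosed area = 8 + 189/8 = 253/8.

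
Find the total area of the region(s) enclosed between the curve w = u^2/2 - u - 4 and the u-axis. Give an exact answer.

18

The curve meets the u-axis where u^2/2 - u - 4 = 0, i.e. (u - 4)*(u + 2)/2 = 0, at u = -2, 4.
On [-2, 4] the curve lies below the axis; ∫[-2,4] (u^2/2 - u - 4) du = -18, giving area 18.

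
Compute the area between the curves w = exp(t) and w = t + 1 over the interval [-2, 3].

-15/2 - exp(-2) + exp(3)

On [-2, 3], (exp(t)) - (t + 1) = -t + exp(t) - 1 is ≥ 0 throughout, so the area is a single integral of |-t + exp(t) - 1|.
∫[-2,3] (-t + exp(t) - 1) dt = -15/2 - exp(-2) + exp(3).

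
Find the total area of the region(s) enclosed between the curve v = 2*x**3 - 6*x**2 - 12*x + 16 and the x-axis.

The curve meets the x-axis where 2*x**3 - 6*x**2 - 12*x + 16 = 0, i.e. 2*(x - 4)*(x - 1)*(x + 2) = 0, at x = -2, 1, 4.
On [-2, 1] the curve lies above the axis; ∫[-2,1] (2*x**3 - 6*x**2 - 12*x + 16) dx = 81/2, giving area 81/2.
On [1, 4] the curve lies below the axis; ∫[1,4] (2*x**3 - 6*x**2 - 12*x + 16) dx = -81/2, giving area 81/2.
Total area = 81/2 + 81/2 = 81.

81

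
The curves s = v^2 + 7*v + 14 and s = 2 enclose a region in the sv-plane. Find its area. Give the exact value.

1/6

Both boundary curves give s as a function of v, so integrate with respect to v. Setting them equal: v^2 + 7*v + 12 = 0, i.e. (v + 3)*(v + 4) = 0, so they meet at v = -4, -3.
For v in [-4, -3], s = v^2 + 7*v + 14 is on the left; area = ∫[-4,-3] (-(v^2 + 7*v + 12)) dv = 1/6.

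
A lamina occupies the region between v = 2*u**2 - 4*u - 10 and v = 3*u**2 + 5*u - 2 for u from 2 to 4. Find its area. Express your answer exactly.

On [2, 4], (2*u**2 - 4*u - 10) - (3*u**2 + 5*u - 2) = -u**2 - 9*u - 8 is ≤ 0 throughout, so the area is a single integral of |-u**2 - 9*u - 8|.
∫[2,4] (-u**2 - 9*u - 8) du = -266/3; the area of that piece is 266/3.

266/3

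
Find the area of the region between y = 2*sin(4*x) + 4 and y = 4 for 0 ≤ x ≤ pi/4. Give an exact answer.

1

On [0, pi/4], (2*sin(4*x) + 4) - (4) = 2*sin(4*x) is ≥ 0 throughout, so the area is a single integral of |2*sin(4*x)|.
∫[0,pi/4] (2*sin(4*x)) dx = 1.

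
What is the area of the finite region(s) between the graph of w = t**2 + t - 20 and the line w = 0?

The curve meets the t-axis where t**2 + t - 20 = 0, i.e. (t - 4)*(t + 5) = 0, at t = -5, 4.
On [-5, 4] the curve lies below the axis; ∫[-5,4] (t**2 + t - 20) dt = -243/2, giving area 243/2.

243/2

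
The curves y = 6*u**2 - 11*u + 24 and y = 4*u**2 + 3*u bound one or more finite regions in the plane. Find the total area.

Set the curves equal: 6*u**2 - 11*u + 24 = 4*u**2 + 3*u, so 2*u**2 - 14*u + 24 = 0, which factors as 2*(u - 4)*(u - 3) = 0. The curves meet at u = 3, 4.
On [3, 4], y = 4*u**2 + 3*u is on top; that piece has area ∫[3,4] (-(2*u**2 - 14*u + 24)) du = 1/3.

1/3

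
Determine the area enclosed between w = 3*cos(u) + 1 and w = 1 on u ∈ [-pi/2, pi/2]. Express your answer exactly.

On [-pi/2, pi/2], (3*cos(u) + 1) - (1) = 3*cos(u) is ≥ 0 throughout, so the area is a single integral of |3*cos(u)|.
∫[-pi/2,pi/2] (3*cos(u)) du = 6.

6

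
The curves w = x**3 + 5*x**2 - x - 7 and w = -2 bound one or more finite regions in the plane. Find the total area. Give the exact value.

148/3

Set the curves equal: x**3 + 5*x**2 - x - 7 = -2, so x**3 + 5*x**2 - x - 5 = 0, which factors as (x - 1)*(x + 1)*(x + 5) = 0. The curves meet at x = -5, -1, 1.
On [-5, -1], w = x**3 + 5*x**2 - x - 7 is on top; that piece has area ∫[-5,-1] (x**3 + 5*x**2 - x - 5) dx = 128/3.
On [-1, 1], w = -2 is on top; that piece has area ∫[-1,1] (-(x**3 + 5*x**2 - x - 5)) dx = 20/3.
Total enclosed area = 128/3 + 20/3 = 148/3.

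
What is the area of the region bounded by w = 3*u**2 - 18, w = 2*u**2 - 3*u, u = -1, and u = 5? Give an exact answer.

214/3

The difference (3*u**2 - 18) - (2*u**2 - 3*u) = u**2 + 3*u - 18 changes sign at u = 3 inside [-1, 5], so split the integral there.
∫[-1,3] (u**2 + 3*u - 18) du = -152/3; the area of that piece is 152/3.
∫[3,5] (u**2 + 3*u - 18) du = 62/3.
Total area = 152/3 + 62/3 = 214/3.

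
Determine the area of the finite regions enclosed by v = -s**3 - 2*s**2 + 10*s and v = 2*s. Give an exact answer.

Set the curves equal: -s**3 - 2*s**2 + 10*s = 2*s, so -s**3 - 2*s**2 + 8*s = 0, which factors as -s*(s - 2)*(s + 4) = 0. The curves meet at s = -4, 0, 2.
On [-4, 0], v = 2*s is on top; that piece has area ∫[-4,0] (-(-s**3 - 2*s**2 + 8*s)) ds = 128/3.
On [0, 2], v = -s**3 - 2*s**2 + 10*s is on top; that piece has area ∫[0,2] (-s**3 - 2*s**2 + 8*s) ds = 20/3.
Total enclosed area = 128/3 + 20/3 = 148/3.

148/3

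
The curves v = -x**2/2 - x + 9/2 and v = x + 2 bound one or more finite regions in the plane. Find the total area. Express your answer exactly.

18

Set the curves equal: -x**2/2 - x + 9/2 = x + 2, so -x**2/2 - 2*x + 5/2 = 0, which factors as -(x - 1)*(x + 5)/2 = 0. The curves meet at x = -5, 1.
On [-5, 1], v = -x**2/2 - x + 9/2 is on top; that piece has area ∫[-5,1] (-x**2/2 - 2*x + 5/2) dx = 18.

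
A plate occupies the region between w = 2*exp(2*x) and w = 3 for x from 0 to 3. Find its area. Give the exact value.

-11 - 7*log(2)/2 + log(6)/2 + 5*log(3)/2 + exp(6)

The difference (2*exp(2*x)) - (3) = 2*exp(2*x) - 3 changes sign at x = -log(2)/2 + log(3)/2 inside [0, 3], so split the integral there.
∫[0,-log(2)/2 + log(3)/2] (2*exp(2*x) - 3) dx = log(2*sqrt(6)/9) + 1/2; the area of that piece is -1/2 + log(3*sqrt(6)/4).
∫[-log(2)/2 + log(3)/2,3] (2*exp(2*x) - 3) dx = -21/2 - 3*log(2)/2 + 3*log(3)/2 + exp(6).
Total area = (-1/2 + log(3*sqrt(6)/4)) + (-21/2 - 3*log(2)/2 + 3*log(3)/2 + exp(6)) = -11 - 7*log(2)/2 + log(6)/2 + 5*log(3)/2 + exp(6).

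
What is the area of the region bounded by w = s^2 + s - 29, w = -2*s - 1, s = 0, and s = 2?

142/3

On [0, 2], (s^2 + s - 29) - (-2*s - 1) = s^2 + 3*s - 28 is ≤ 0 throughout, so the area is a single integral of |s^2 + 3*s - 28|.
∫[0,2] (s^2 + 3*s - 28) ds = -142/3; the area of that piece is 142/3.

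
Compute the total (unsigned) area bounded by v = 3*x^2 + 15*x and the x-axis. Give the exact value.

The curve meets the x-axis where 3*x^2 + 15*x = 0, i.e. 3*x*(x + 5) = 0, at x = -5, 0.
On [-5, 0] the curve lies below the axis; ∫[-5,0] (3*x^2 + 15*x) dx = -125/2, giving area 125/2.

125/2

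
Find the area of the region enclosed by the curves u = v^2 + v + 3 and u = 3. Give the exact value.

1/6

Both boundary curves give u as a function of v, so integrate with respect to v. Setting them equal: v^2 + v = 0, i.e. v*(v + 1) = 0, so they meet at v = -1, 0.
For v in [-1, 0], u = v^2 + v + 3 is on the left; area = ∫[-1,0] (-(v^2 + v)) dv = 1/6.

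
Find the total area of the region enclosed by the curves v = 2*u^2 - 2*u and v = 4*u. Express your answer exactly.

9

Set the curves equal: 2*u^2 - 2*u = 4*u, so 2*u^2 - 6*u = 0, which factors as 2*u*(u - 3) = 0. The curves meet at u = 0, 3.
On [0, 3], v = 4*u is on top; that piece has area ∫[0,3] (-(2*u^2 - 6*u)) du = 9.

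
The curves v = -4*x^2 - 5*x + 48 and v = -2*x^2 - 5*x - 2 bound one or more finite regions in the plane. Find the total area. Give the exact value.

Set the curves equal: -4*x^2 - 5*x + 48 = -2*x^2 - 5*x - 2, so -2*x^2 + 50 = 0, which factors as -2*(x - 5)*(x + 5) = 0. The curves meet at x = -5, 5.
On [-5, 5], v = -4*x^2 - 5*x + 48 is on top; that piece has area ∫[-5,5] (-2*x^2 + 50) dx = 1000/3.

1000/3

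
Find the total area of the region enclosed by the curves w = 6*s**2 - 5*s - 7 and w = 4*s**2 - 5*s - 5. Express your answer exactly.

8/3

Set the curves equal: 6*s**2 - 5*s - 7 = 4*s**2 - 5*s - 5, so 2*s**2 - 2 = 0, which factors as 2*(s - 1)*(s + 1) = 0. The curves meet at s = -1, 1.
On [-1, 1], w = 4*s**2 - 5*s - 5 is on top; that piece has area ∫[-1,1] (-(2*s**2 - 2)) ds = 8/3.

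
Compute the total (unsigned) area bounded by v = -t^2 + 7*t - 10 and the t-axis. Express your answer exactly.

The curve meets the t-axis where -t^2 + 7*t - 10 = 0, i.e. -(t - 5)*(t - 2) = 0, at t = 2, 5.
On [2, 5] the curve lies above the axis; ∫[2,5] (-t^2 + 7*t - 10) dt = 9/2, giving area 9/2.

9/2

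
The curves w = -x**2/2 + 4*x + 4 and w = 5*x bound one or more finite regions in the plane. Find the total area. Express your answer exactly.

18

Set the curves equal: -x**2/2 + 4*x + 4 = 5*x, so -x**2/2 - x + 4 = 0, which factors as -(x - 2)*(x + 4)/2 = 0. The curves meet at x = -4, 2.
On [-4, 2], w = -x**2/2 + 4*x + 4 is on top; that piece has area ∫[-4,2] (-x**2/2 - x + 4) dx = 18.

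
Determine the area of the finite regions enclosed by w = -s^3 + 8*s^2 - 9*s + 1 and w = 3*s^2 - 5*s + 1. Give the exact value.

71/6

Set the curves equal: -s^3 + 8*s^2 - 9*s + 1 = 3*s^2 - 5*s + 1, so -s^3 + 5*s^2 - 4*s = 0, which factors as -s*(s - 4)*(s - 1) = 0. The curves meet at s = 0, 1, 4.
On [0, 1], w = 3*s^2 - 5*s + 1 is on top; that piece has area ∫[0,1] (-(-s^3 + 5*s^2 - 4*s)) ds = 7/12.
On [1, 4], w = -s^3 + 8*s^2 - 9*s + 1 is on top; that piece has area ∫[1,4] (-s^3 + 5*s^2 - 4*s) ds = 45/4.
Total enclosed area = 7/12 + 45/4 = 71/6.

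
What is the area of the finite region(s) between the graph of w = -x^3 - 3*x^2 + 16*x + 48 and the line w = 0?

The curve meets the x-axis where -x^3 - 3*x^2 + 16*x + 48 = 0, i.e. -(x - 4)*(x + 3)*(x + 4) = 0, at x = -4, -3, 4.
On [-4, -3] the curve lies below the axis; ∫[-4,-3] (-x^3 - 3*x^2 + 16*x + 48) dx = -5/4, giving area 5/4.
On [-3, 4] the curve lies above the axis; ∫[-3,4] (-x^3 - 3*x^2 + 16*x + 48) dx = 1029/4, giving area 1029/4.
Total area = 5/4 + 1029/4 = 517/2.

517/2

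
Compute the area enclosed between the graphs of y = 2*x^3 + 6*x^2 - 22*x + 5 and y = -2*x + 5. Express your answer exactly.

407/2

Set the curves equal: 2*x^3 + 6*x^2 - 22*x + 5 = -2*x + 5, so 2*x^3 + 6*x^2 - 20*x = 0, which factors as 2*x*(x - 2)*(x + 5) = 0. The curves meet at x = -5, 0, 2.
On [-5, 0], y = 2*x^3 + 6*x^2 - 22*x + 5 is on top; that piece has area ∫[-5,0] (2*x^3 + 6*x^2 - 20*x) dx = 375/2.
On [0, 2], y = -2*x + 5 is on top; that piece has area ∫[0,2] (-(2*x^3 + 6*x^2 - 20*x)) dx = 16.
Total enclosed area = 375/2 + 16 = 407/2.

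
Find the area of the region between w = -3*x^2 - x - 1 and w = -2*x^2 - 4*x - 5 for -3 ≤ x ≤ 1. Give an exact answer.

The difference (-3*x^2 - x - 1) - (-2*x^2 - 4*x - 5) = -x^2 + 3*x + 4 changes sign at x = -1 inside [-3, 1], so split the integral there.
∫[-3,-1] (-x^2 + 3*x + 4) dx = -38/3; the area of that piece is 38/3.
∫[-1,1] (-x^2 + 3*x + 4) dx = 22/3.
Total area = 38/3 + 22/3 = 20.

20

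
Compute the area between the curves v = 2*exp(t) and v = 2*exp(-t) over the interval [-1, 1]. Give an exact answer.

The difference (2*exp(t)) - (2*exp(-t)) = 2*exp(t) - 2*exp(-t) changes sign at t = 0 inside [-1, 1], so split the integral there.
∫[-1,0] (2*exp(t) - 2*exp(-t)) dt = -2*exp(1) - 2*exp(-1) + 4; the area of that piece is -4 + 2*exp(-1) + 2*exp(1).
∫[0,1] (2*exp(t) - 2*exp(-t)) dt = -4 + 2*exp(-1) + 2*exp(1).
Total area = (-4 + 2*exp(-1) + 2*exp(1)) + (-4 + 2*exp(-1) + 2*exp(1)) = -8 + 4*exp(-1) + 4*exp(1).

-8 + 4*exp(-1) + 4*exp(1)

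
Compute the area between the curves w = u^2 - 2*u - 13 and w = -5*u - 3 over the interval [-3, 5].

The difference (u^2 - 2*u - 13) - (-5*u - 3) = u^2 + 3*u - 10 changes sign at u = 2 inside [-3, 5], so split the integral there.
∫[-3,2] (u^2 + 3*u - 10) du = -275/6; the area of that piece is 275/6.
∫[2,5] (u^2 + 3*u - 10) du = 81/2.
Total area = 275/6 + 81/2 = 259/3.

259/3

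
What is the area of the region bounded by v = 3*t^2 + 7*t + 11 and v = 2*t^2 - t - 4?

Set the curves equal: 3*t^2 + 7*t + 11 = 2*t^2 - t - 4, so t^2 + 8*t + 15 = 0, which factors as (t + 3)*(t + 5) = 0. The curves meet at t = -5, -3.
On [-5, -3], v = 2*t^2 - t - 4 is on top; that piece has area ∫[-5,-3] (-(t^2 + 8*t + 15)) dt = 4/3.

4/3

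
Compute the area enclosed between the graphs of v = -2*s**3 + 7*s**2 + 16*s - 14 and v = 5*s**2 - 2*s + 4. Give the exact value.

296/3

Set the curves equal: -2*s**3 + 7*s**2 + 16*s - 14 = 5*s**2 - 2*s + 4, so -2*s**3 + 2*s**2 + 18*s - 18 = 0, which factors as -2*(s - 3)*(s - 1)*(s + 3) = 0. The curves meet at s = -3, 1, 3.
On [-3, 1], v = 5*s**2 - 2*s + 4 is on top; that piece has area ∫[-3,1] (-(-2*s**3 + 2*s**2 + 18*s - 18)) ds = 256/3.
On [1, 3], v = -2*s**3 + 7*s**2 + 16*s - 14 is on top; that piece has area ∫[1,3] (-2*s**3 + 2*s**2 + 18*s - 18) ds = 40/3.
Total enclosed area = 256/3 + 40/3 = 296/3.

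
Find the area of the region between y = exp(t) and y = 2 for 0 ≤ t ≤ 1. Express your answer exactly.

-5 + exp(1) + 4*log(2)

The difference (exp(t)) - (2) = exp(t) - 2 changes sign at t = log(2) inside [0, 1], so split the integral there.
∫[0,log(2)] (exp(t) - 2) dt = 1 - log(4); the area of that piece is -1 + log(4).
∫[log(2),1] (exp(t) - 2) dt = -4 + 2*log(2) + exp(1).
Total area = (-1 + log(4)) + (-4 + 2*log(2) + exp(1)) = -5 + exp(1) + 4*log(2).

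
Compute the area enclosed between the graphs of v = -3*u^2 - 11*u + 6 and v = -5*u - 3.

32

Set the curves equal: -3*u^2 - 11*u + 6 = -5*u - 3, so -3*u^2 - 6*u + 9 = 0, which factors as -3*(u - 1)*(u + 3) = 0. The curves meet at u = -3, 1.
On [-3, 1], v = -3*u^2 - 11*u + 6 is on top; that piece has area ∫[-3,1] (-3*u^2 - 6*u + 9) du = 32.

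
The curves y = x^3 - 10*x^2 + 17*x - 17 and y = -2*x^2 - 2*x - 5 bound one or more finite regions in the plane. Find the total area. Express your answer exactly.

Set the curves equal: x^3 - 10*x^2 + 17*x - 17 = -2*x^2 - 2*x - 5, so x^3 - 8*x^2 + 19*x - 12 = 0, which factors as (x - 4)*(x - 3)*(x - 1) = 0. The curves meet at x = 1, 3, 4.
On [1, 3], y = x^3 - 10*x^2 + 17*x - 17 is on top; that piece has area ∫[1,3] (x^3 - 8*x^2 + 19*x - 12) dx = 8/3.
On [3, 4], y = -2*x^2 - 2*x - 5 is on top; that piece has area ∫[3,4] (-(x^3 - 8*x^2 + 19*x - 12)) dx = 5/12.
Total enclosed area = 8/3 + 5/12 = 37/12.

37/12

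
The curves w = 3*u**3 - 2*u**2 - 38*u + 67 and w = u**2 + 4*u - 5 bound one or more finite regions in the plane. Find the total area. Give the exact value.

1741/4

Set the curves equal: 3*u**3 - 2*u**2 - 38*u + 67 = u**2 + 4*u - 5, so 3*u**3 - 3*u**2 - 42*u + 72 = 0, which factors as 3*(u - 3)*(u - 2)*(u + 4) = 0. The curves meet at u = -4, 2, 3.
On [-4, 2], w = 3*u**3 - 2*u**2 - 38*u + 67 is on top; that piece has area ∫[-4,2] (3*u**3 - 3*u**2 - 42*u + 72) du = 432.
On [2, 3], w = u**2 + 4*u - 5 is on top; that piece has area ∫[2,3] (-(3*u**3 - 3*u**2 - 42*u + 72)) du = 13/4.
Total enclosed area = 432 + 13/4 = 1741/4.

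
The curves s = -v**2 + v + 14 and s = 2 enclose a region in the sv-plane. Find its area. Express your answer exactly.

343/6

Both boundary curves give s as a function of v, so integrate with respect to v. Setting them equal: -v**2 + v + 12 = 0, i.e. -(v - 4)*(v + 3) = 0, so they meet at v = -3, 4.
For v in [-3, 4], s = -v**2 + v + 14 is on the right; area = ∫[-3,4] (-v**2 + v + 12) dv = 343/6.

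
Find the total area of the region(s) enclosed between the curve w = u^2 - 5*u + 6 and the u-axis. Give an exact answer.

The curve meets the u-axis where u^2 - 5*u + 6 = 0, i.e. (u - 3)*(u - 2) = 0, at u = 2, 3.
On [2, 3] the curve lies below the axis; ∫[2,3] (u^2 - 5*u + 6) du = -1/6, giving area 1/6.

1/6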